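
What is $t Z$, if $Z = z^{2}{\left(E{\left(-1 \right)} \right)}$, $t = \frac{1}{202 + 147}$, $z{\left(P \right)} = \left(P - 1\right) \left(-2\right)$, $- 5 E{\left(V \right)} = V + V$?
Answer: $\frac{36}{8725} \approx 0.0041261$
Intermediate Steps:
$E{\left(V \right)} = - \frac{2 V}{5}$ ($E{\left(V \right)} = - \frac{V + V}{5} = - \frac{2 V}{5}$)
$z{\left(P \right)} = 2 - 2 P$ ($z{\left(P \right)} = \left(-1 + P\right) \left(-2\right) = 2 - 2 P$)
$t = \frac{1}{349} \approx 0.0028653$
$Z = \frac{36}{25}$ ($Z = \left(2 - 2 \left(\left(- \frac{2}{5}\right) \left(-1\right)\right)\right)^{2} = \left(2 - \frac{4}{5}\right)^{2} = \left(\frac{6}{5}\right)^{2} = \frac{36}{25} \approx 1.44$)
$t Z = \frac{1}{349} \cdot \frac{36}{25} = \frac{36}{8725}$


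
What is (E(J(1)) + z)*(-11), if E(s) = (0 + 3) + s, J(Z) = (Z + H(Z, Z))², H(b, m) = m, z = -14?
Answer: 77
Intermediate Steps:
J(Z) = 4*Z² (J(Z) = (Z + Z)² = (2*Z)² = 4*Z²)
E(s) = 3 + s
(E(J(1)) + z)*(-11) = ((3 + 4*1²) - 14)*(-11) = ((3 + 4*1) - 14)*(-11) = ((3 + 4) - 14)*(-11) = (7 - 14)*(-11) = -7*(-11) = 77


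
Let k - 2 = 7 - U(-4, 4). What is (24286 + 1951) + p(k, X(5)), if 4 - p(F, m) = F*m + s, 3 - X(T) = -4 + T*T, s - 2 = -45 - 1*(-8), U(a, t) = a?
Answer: 26510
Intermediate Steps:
k = 13 (k = 2 + (7 - 1*(-4)) = 2 + (7 + 4) = 2 + 11 = 13)
s = -35 (s = 2 + (-45 - 1*(-8)) = 2 + (-45 + 8) = 2 - 37 = -35)
X(T) = 7 - T² (X(T) = 3 - (-4 + T*T) = 3 - (-4 + T²) = 3 + (4 - T²) = 7 - T²)
p(F, m) = 39 - F*m (p(F, m) = 4 - (F*m - 35) = 4 - (-35 + F*m) = 4 + (35 - F*m) = 39 - F*m)
(24286 + 1951) + p(k, X(5)) = (24286 + 1951) + (39 - 1*13*(7 - 1*5²)) = 26237 + (39 - 1*13*(7 - 1*25)) = 26237 + (39 - 1*13*(7 - 25)) = 26237 + (39 - 1*13*(-18)) = 26237 + (39 + 234) = 26237 + 273 = 26510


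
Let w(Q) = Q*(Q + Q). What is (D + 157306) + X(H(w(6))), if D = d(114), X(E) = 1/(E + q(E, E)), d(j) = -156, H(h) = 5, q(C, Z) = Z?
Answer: 1571501/10 ≈ 1.5715e+5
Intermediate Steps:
w(Q) = 2*Q² (w(Q) = Q*(2*Q) = 2*Q²)
X(E) = 1/(2*E) (X(E) = 1/(E + E) = 1/(2*E))
D = -156
(D + 157306) + X(H(w(6))) = (-156 + 157306) + (½)/5 = 157150 + (½)*(⅕) = 157150 + ⅒ = 1571501/10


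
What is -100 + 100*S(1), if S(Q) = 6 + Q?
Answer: 600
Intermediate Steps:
-100 + 100*S(1) = -100 + 100*(6 + 1) = -100 + 100*7 = -100 + 700 = 600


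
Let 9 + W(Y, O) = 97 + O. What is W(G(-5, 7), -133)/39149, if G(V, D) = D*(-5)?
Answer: -45/39149 ≈ -0.0011495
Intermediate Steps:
G(V, D) = -5*D
W(Y, O) = 88 + O (W(Y, O) = -9 + (97 + O) = 88 + O)
W(G(-5, 7), -133)/39149 = (88 - 133)/39149 = -45*1/39149 = -45/39149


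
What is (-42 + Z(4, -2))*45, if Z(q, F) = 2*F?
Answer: -2070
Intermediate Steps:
(-42 + Z(4, -2))*45 = (-42 + 2*(-2))*45 = (-42 - 4)*45 = -46*45 = -2070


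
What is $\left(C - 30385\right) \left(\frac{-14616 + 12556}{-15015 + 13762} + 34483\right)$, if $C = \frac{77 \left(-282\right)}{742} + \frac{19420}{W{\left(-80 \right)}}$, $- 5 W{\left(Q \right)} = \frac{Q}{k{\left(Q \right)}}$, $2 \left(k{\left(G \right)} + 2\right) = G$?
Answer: $- \frac{372789048672493}{132818} \approx -2.8068 \cdot 10^{9}$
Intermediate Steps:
$k{\left(G \right)} = -2 + \frac{G}{2}$
$W{\left(Q \right)} = - \frac{Q}{5 \left(-2 + \frac{Q}{2}\right)}$ ($W{\left(Q \right)} = - \frac{Q \frac{1}{-2 + \frac{Q}{2}}}{5} = - \frac{Q}{5 \left(-2 + \frac{Q}{2}\right)}$)
$C = - \frac{5406717}{106}$ ($C = \frac{77 \left(-282\right)}{742} + \frac{19420}{\left(-2\right) \left(-80\right) \frac{1}{-20 + 5 \left(-80\right)}} = \left(-21714\right) \frac{1}{742} + \frac{19420}{\left(-2\right) \left(-80\right) \frac{1}{-20 - 400}} = - \frac{1551}{53} + \frac{19420}{\left(-2\right) \left(-80\right) \frac{1}{-420}} = - \frac{1551}{53} + \frac{19420}{\left(-2\right) \left(-80\right) \left(- \frac{1}{420}\right)} = - \frac{1551}{53} + \frac{19420}{- \frac{8}{21}} = - \frac{1551}{53} + 19420 \left(- \frac{21}{8}\right) = - \frac{1551}{53} - \frac{101955}{2} = - \frac{5406717}{106} \approx -51007.0$)
$\left(C - 30385\right) \left(\frac{-14616 + 12556}{-15015 + 13762} + 34483\right) = \left(- \frac{5406717}{106} - 30385\right) \left(\frac{-14616 + 12556}{-15015 + 13762} + 34483\right) = - \frac{8627527 \left(- \frac{2060}{-1253} + 34483\right)}{106} = - \frac{8627527 \left(\left(-2060\right) \left(- \frac{1}{1253}\right) + 34483\right)}{106} = - \frac{8627527 \left(\frac{2060}{1253} + 34483\right)}{106} = \left(- \frac{8627527}{106}\right) \frac{43209259}{1253} = - \frac{372789048672493}{132818}$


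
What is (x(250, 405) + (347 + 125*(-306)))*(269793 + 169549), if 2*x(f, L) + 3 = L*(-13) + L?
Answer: -17720639899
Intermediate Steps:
x(f, L) = -3/2 - 6*L (x(f, L) = -3/2 + (L*(-13) + L)/2 = -3/2 + (-13*L + L)/2 = -3/2 + (-12*L)/2 = -3/2 - 6*L)
(x(250, 405) + (347 + 125*(-306)))*(269793 + 169549) = ((-3/2 - 6*405) + (347 + 125*(-306)))*(269793 + 169549) = ((-3/2 - 2430) + (347 - 38250))*439342 = (-4863/2 - 37903)*439342 = -80669/2*439342 = -17720639899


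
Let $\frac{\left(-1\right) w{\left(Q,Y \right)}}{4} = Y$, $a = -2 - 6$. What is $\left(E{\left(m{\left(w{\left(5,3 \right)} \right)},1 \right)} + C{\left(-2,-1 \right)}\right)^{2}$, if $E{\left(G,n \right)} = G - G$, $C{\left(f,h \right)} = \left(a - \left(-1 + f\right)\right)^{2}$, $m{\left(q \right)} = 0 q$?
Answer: $625$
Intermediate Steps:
$a = -8$ ($a = -2 - 6 = -8$)
$w{\left(Q,Y \right)} = - 4 Y$
$m{\left(q \right)} = 0$
$C{\left(f,h \right)} = \left(-7 - f\right)^{2}$ ($C{\left(f,h \right)} = \left(-8 - \left(-1 + f\right)\right)^{2} = \left(-7 - f\right)^{2}$)
$E{\left(G,n \right)} = 0$
$\left(E{\left(m{\left(w{\left(5,3 \right)} \right)},1 \right)} + C{\left(-2,-1 \right)}\right)^{2} = \left(0 + \left(7 - 2\right)^{2}\right)^{2} = \left(0 + 5^{2}\right)^{2} = \left(0 + 25\right)^{2} = 25^{2} = 625$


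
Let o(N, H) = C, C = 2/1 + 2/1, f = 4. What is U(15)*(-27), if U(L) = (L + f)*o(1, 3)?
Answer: -2052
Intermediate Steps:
C = 4 (C = 2*1 + 2*1 = 2 + 2 = 4)
o(N, H) = 4
U(L) = 16 + 4*L (U(L) = (L + 4)*4 = (4 + L)*4 = 16 + 4*L)
U(15)*(-27) = (16 + 4*15)*(-27) = (16 + 60)*(-27) = 76*(-27) = -2052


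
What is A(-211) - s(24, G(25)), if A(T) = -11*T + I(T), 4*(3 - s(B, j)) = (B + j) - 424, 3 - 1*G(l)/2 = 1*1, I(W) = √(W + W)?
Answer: 2219 + I*√422 ≈ 2219.0 + 20.543*I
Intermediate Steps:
I(W) = √2*√W (I(W) = √(2*W) = √2*√W)
G(l) = 4 (G(l) = 6 - 2 = 4)
s(B, j) = 109 - B/4 - j/4 (s(B, j) = 3 - ((B + j) - 424)/4 = 3 - (-424 + B + j)/4 = 3 + (106 - B/4 - j/4) = 109 - B/4 - j/4)
A(T) = -11*T + √2*√T
A(-211) - s(24, G(25)) = (-11*(-211) + √2*√(-211)) - (109 - ¼*24 - ¼*4) = (2321 + √2*(I*√211)) - (109 - 6 - 1) = (2321 + I*√422) - 1*102 = (2321 + I*√422) - 102 = 2219 + I*√422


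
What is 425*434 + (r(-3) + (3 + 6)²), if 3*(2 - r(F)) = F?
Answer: 184534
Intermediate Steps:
r(F) = 2 - F/3
425*434 + (r(-3) + (3 + 6)²) = 425*434 + ((2 - ⅓*(-3)) + (3 + 6)²) = 184450 + ((2 + 1) + 9²) = 184450 + (3 + 81) = 184450 + 84 = 184534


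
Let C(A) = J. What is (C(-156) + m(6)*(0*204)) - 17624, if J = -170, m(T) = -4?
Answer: -17794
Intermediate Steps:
C(A) = -170
(C(-156) + m(6)*(0*204)) - 17624 = (-170 - 0*204) - 17624 = (-170 - 4*0) - 17624 = (-170 + 0) - 17624 = -170 - 17624 = -17794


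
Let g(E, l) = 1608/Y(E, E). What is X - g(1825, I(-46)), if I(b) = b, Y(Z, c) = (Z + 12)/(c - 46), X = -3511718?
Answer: -6453886598/1837 ≈ -3.5133e+6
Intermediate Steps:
Y(Z, c) = (12 + Z)/(-46 + c)
g(E, l) = 1608*(-46 + E)/(12 + E) (g(E, l) = 1608/(((12 + E)/(-46 + E))) = 1608*((-46 + E)/(12 + E)) = 1608*(-46 + E)/(12 + E))
X - g(1825, I(-46)) = -3511718 - 1608*(-46 + 1825)/(12 + 1825) = -3511718 - 1608*1779/1837 = -3511718 - 1*2860632/1837 = -3511718 - 2860632/1837 = -6453886598/1837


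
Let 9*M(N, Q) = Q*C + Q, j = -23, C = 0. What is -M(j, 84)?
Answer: -28/3 ≈ -9.3333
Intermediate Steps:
M(N, Q) = Q/9 (M(N, Q) = (Q*0 + Q)/9 = (0 + Q)/9 = Q/9)
-M(j, 84) = -84/9 = -1*28/3 = -28/3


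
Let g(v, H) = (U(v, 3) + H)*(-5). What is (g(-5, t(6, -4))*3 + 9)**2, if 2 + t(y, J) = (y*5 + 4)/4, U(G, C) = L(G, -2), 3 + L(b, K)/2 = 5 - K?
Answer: 173889/4 ≈ 43472.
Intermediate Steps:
L(b, K) = 4 - 2*K (L(b, K) = -6 + 2*(5 - K) = -6 + (10 - 2*K) = 4 - 2*K)
U(G, C) = 8 (U(G, C) = 4 - 2*(-2) = 4 + 4 = 8)
t(y, J) = -1 + 5*y/4 (t(y, J) = -2 + (y*5 + 4)/4 = -2 + (5*y + 4)*(1/4) = -2 + (4 + 5*y)*(1/4) = -2 + (1 + 5*y/4) = -1 + 5*y/4)
g(v, H) = -40 - 5*H (g(v, H) = (8 + H)*(-5) = -40 - 5*H)
(g(-5, t(6, -4))*3 + 9)**2 = ((-40 - 5*(-1 + (5/4)*6))*3 + 9)**2 = ((-40 - 5*(-1 + 15/2))*3 + 9)**2 = ((-40 - 5*13/2)*3 + 9)**2 = ((-40 - 65/2)*3 + 9)**2 = (-145/2*3 + 9)**2 = (-435/2 + 9)**2 = (-417/2)**2 = 173889/4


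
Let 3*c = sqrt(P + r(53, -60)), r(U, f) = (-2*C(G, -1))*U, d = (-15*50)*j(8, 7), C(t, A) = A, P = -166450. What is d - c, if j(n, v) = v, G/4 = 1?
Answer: -5250 - 2*I*sqrt(41586)/3 ≈ -5250.0 - 135.95*I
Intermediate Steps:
G = 4 (G = 4*1 = 4)
d = -5250 (d = -15*50*7 = -750*7 = -5250)
r(U, f) = 2*U (r(U, f) = (-2*(-1))*U = 2*U)
c = 2*I*sqrt(41586)/3 (c = sqrt(-166450 + 2*53)/3 = sqrt(-166450 + 106)/3 = sqrt(-166344)/3 = (2*I*sqrt(41586))/3 = 2*I*sqrt(41586)/3 ≈ 135.95*I)
d - c = -5250 - 2*I*sqrt(41586)/3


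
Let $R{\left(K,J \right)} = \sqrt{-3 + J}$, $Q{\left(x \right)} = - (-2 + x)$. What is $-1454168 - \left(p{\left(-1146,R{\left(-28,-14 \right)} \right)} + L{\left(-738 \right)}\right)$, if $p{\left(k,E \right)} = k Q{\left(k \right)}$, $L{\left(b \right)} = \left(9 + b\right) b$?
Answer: $-676562$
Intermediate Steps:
$Q{\left(x \right)} = 2 - x$
$L{\left(b \right)} = b \left(9 + b\right)$
$p{\left(k,E \right)} = k \left(2 - k\right)$
$-1454168 - \left(p{\left(-1146,R{\left(-28,-14 \right)} \right)} + L{\left(-738 \right)}\right) = -1454168 - \left(- 1146 \left(2 - -1146\right) - 738 \left(9 - 738\right)\right) = -1454168 - \left(- 1146 \left(2 + 1146\right) - -538002\right) = -1454168 - \left(\left(-1146\right) 1148 + 538002\right) = -1454168 - \left(-1315608 + 538002\right) = -1454168 - -777606 = -1454168 + 777606 = -676562$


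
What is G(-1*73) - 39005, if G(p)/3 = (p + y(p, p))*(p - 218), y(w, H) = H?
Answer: 88453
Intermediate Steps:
G(p) = 6*p*(-218 + p) (G(p) = 3*((p + p)*(p - 218)) = 3*((2*p)*(-218 + p)) = 3*(2*p*(-218 + p)) = 6*p*(-218 + p))
G(-1*73) - 39005 = 6*(-1*73)*(-218 - 1*73) - 39005 = 6*(-73)*(-218 - 73) - 39005 = 6*(-73)*(-291) - 39005 = 127458 - 39005 = 88453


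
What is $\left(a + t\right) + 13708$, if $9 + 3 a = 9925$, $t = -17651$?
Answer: $- \frac{1913}{3} \approx -637.67$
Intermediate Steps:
$a = \frac{9916}{3}$ ($a = -3 + \frac{1}{3} \cdot 9925 = -3 + \frac{9925}{3} = \frac{9916}{3} \approx 3305.3$)
$\left(a + t\right) + 13708 = \left(\frac{9916}{3} - 17651\right) + 13708 = - \frac{43037}{3} + 13708 = - \frac{1913}{3}$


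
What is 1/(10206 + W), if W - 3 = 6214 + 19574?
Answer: 1/35997 ≈ 2.7780e-5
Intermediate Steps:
W = 25791 (W = 3 + (6214 + 19574) = 3 + 25788 = 25791)
1/(10206 + W) = 1/(10206 + 25791) = 1/35997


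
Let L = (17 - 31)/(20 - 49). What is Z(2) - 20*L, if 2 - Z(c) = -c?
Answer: -164/29 ≈ -5.6552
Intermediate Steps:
L = 14/29 (L = -14/(-29) = -14*(-1/29) = 14/29 ≈ 0.48276)
Z(c) = 2 + c (Z(c) = 2 - (-1)*c = 2 + c)
Z(2) - 20*L = (2 + 2) - 20*14/29 = 4 - 280/29 = -164/29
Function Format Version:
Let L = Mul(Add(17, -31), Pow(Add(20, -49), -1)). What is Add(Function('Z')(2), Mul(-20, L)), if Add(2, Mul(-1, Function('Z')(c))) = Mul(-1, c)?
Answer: Rational(-164, 29) ≈ -5.6552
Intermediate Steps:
L = Rational(14, 29) (L = Mul(-14, Pow(-29, -1)) = Mul(-14, Rational(-1, 29)) = Rational(14, 29) ≈ 0.48276)
Function('Z')(c) = Add(2, c) (Function('Z')(c) = Add(2, Mul(-1, Mul(-1, c))) = Add(2, c))
Add(Function('Z')(2), Mul(-20, L)) = Add(Add(2, 2), Mul(-20, Rational(14, 29))) = Add(4, Rational(-280, 29)) = Rational(-164, 29)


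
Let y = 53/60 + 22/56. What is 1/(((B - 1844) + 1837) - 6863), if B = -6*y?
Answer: -35/240718 ≈ -0.00014540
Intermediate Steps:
y = 134/105 (y = 53*(1/60) + 22*(1/56) = 53/60 + 11/28 = 134/105 ≈ 1.2762)
B = -268/35 (B = -6*134/105 = -268/35 ≈ -7.6571)
1/(((B - 1844) + 1837) - 6863) = 1/(((-268/35 - 1844) + 1837) - 6863) = 1/((-64808/35 + 1837) - 6863) = 1/(-513/35 - 6863) = 1/(-240718/35) = -35/240718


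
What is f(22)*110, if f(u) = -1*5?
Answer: -550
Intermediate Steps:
f(u) = -5
f(22)*110 = -5*110 = -550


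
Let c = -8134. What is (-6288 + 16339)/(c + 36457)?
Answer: 10051/28323 ≈ 0.35487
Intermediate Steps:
(-6288 + 16339)/(c + 36457) = (-6288 + 16339)/(-8134 + 36457) = 10051/28323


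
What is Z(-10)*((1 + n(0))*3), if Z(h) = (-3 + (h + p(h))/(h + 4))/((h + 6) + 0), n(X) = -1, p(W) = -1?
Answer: 0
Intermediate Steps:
Z(h) = (-3 + (-1 + h)/(4 + h))/(6 + h) (Z(h) = (-3 + (h - 1)/(h + 4))/((h + 6) + 0) = (-3 + (-1 + h)/(4 + h))/((6 + h) + 0) = (-3 + (-1 + h)/(4 + h))/(6 + h))
Z(-10)*((1 + n(0))*3) = ((-13 - 2*(-10))/(24 + (-10)² + 10*(-10)))*((1 - 1)*3) = ((-13 + 20)/(24 + 100 - 100))*(0*3) = (7/24)*0 = 0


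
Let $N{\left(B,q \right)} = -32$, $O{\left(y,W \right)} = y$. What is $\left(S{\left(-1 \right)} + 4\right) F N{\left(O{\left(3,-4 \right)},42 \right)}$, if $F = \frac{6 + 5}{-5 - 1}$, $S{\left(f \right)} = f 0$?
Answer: $\frac{704}{3} \approx 234.67$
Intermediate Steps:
$S{\left(f \right)} = 0$
$F = - \frac{11}{6}$ ($F = \frac{11}{-6} = 11 \left(- \frac{1}{6}\right) = - \frac{11}{6} \approx -1.8333$)
$\left(S{\left(-1 \right)} + 4\right) F N{\left(O{\left(3,-4 \right)},42 \right)} = \left(0 + 4\right) \left(- \frac{11}{6}\right) \left(-32\right) = 4 \left(- \frac{11}{6}\right) \left(-32\right) = \left(- \frac{22}{3}\right) \left(-32\right) = \frac{704}{3}$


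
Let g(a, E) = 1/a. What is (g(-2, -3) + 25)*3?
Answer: 147/2 ≈ 73.500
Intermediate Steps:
(g(-2, -3) + 25)*3 = (1/(-2) + 25)*3 = (-½ + 25)*3 = (49/2)*3 = 147/2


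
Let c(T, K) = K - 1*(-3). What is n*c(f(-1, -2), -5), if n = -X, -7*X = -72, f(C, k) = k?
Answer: 144/7 ≈ 20.571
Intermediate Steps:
c(T, K) = 3 + K (c(T, K) = K + 3 = 3 + K)
X = 72/7 (X = -1/7*(-72) = 72/7 ≈ 10.286)
n = -72/7 (n = -1*72/7 = -72/7 ≈ -10.286)
n*c(f(-1, -2), -5) = -72*(3 - 5)/7 = -72/7*(-2) = 144/7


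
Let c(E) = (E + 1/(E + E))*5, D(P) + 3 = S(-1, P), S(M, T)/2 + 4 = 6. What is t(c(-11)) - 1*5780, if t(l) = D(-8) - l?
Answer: -125923/22 ≈ -5723.8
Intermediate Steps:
S(M, T) = 4 (S(M, T) = -8 + 2*6 = -8 + 12 = 4)
D(P) = 1 (D(P) = -3 + 4 = 1)
c(E) = 5*E + 5/(2*E) (c(E) = (E + 1/(2*E))*5 = 5*E + 5/(2*E))
t(l) = 1 - l
t(c(-11)) - 1*5780 = (1 - (5*(-11) + (5/2)/(-11))) - 1*5780 = (1 - (-55 + (5/2)*(-1/11))) - 5780 = (1 - (-55 - 5/22)) - 5780 = (1 - 1*(-1215/22)) - 5780 = (1 + 1215/22) - 5780 = 1237/22 - 5780 = -125923/22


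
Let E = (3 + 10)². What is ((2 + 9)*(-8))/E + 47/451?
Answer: -31745/76219 ≈ -0.41650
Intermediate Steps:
E = 169 (E = 13² = 169)
((2 + 9)*(-8))/E + 47/451 = ((2 + 9)*(-8))/169 + 47/451 = (11*(-8))*(1/169) + 47*(1/451) = -88*1/169 + 47/451 = -88/169 + 47/451 = -31745/76219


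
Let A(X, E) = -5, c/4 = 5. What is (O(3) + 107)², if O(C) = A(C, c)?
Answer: 10404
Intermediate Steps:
c = 20 (c = 4*5 = 20)
O(C) = -5
(O(3) + 107)² = (-5 + 107)² = 102² = 10404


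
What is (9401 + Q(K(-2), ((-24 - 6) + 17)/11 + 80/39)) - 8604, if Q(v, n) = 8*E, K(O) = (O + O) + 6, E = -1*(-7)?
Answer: 853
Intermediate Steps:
E = 7
K(O) = 6 + 2*O (K(O) = 2*O + 6 = 6 + 2*O)
Q(v, n) = 56 (Q(v, n) = 8*7 = 56)
(9401 + Q(K(-2), ((-24 - 6) + 17)/11 + 80/39)) - 8604 = (9401 + 56) - 8604 = 9457 - 8604 = 853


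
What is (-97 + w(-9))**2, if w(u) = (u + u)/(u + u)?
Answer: 9216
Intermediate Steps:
w(u) = 1 (w(u) = (2*u)/((2*u)) = (2*u)*(1/(2*u)) = 1)
(-97 + w(-9))**2 = (-97 + 1)**2 = (-96)**2 = 9216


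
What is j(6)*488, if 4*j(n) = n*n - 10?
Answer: 3172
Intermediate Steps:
j(n) = -5/2 + n²/4 (j(n) = (n*n - 10)/4 = (n² - 10)/4 = (-10 + n²)/4 = -5/2 + n²/4)
j(6)*488 = (-5/2 + (¼)*6²)*488 = (-5/2 + (¼)*36)*488 = (-5/2 + 9)*488 = (13/2)*488 = 3172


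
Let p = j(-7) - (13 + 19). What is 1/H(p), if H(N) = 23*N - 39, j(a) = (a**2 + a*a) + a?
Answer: 1/1318 ≈ 0.00075873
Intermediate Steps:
j(a) = a + 2*a**2 (j(a) = (a**2 + a**2) + a = 2*a**2 + a = a + 2*a**2)
p = 59 (p = -7*(1 + 2*(-7)) - (13 + 19) = -7*(1 - 14) - 1*32 = -7*(-13) - 32 = 91 - 32 = 59)
H(N) = -39 + 23*N
1/H(p) = 1/(-39 + 23*59) = 1/(-39 + 1357) = 1/1318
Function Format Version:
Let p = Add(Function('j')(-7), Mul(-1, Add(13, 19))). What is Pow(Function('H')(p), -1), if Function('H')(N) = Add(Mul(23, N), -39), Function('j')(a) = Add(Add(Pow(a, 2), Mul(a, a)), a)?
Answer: Rational(1, 1318) ≈ 0.00075873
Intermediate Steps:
Function('j')(a) = Add(a, Mul(2, Pow(a, 2))) (Function('j')(a) = Add(Add(Pow(a, 2), Pow(a, 2)), a) = Add(Mul(2, Pow(a, 2)), a) = Add(a, Mul(2, Pow(a, 2))))
p = 59 (p = Add(Mul(-7, Add(1, Mul(2, -7))), Mul(-1, Add(13, 19))) = Add(Mul(-7, Add(1, -14)), Mul(-1, 32)) = Add(Mul(-7, -13), -32) = Add(91, -32) = 59)
Function('H')(N) = Add(-39, Mul(23, N))
Pow(Function('H')(p), -1) = Pow(Add(-39, Mul(23, 59)), -1) = Pow(Add(-39, 1357), -1) = Pow(1318, -1) = Rational(1, 1318)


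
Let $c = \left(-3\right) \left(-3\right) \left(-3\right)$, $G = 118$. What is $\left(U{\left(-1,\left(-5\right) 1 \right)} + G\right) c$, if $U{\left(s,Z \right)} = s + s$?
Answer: $-3132$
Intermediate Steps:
$U{\left(s,Z \right)} = 2 s$
$c = -27$ ($c = 9 \left(-3\right) = -27$)
$\left(U{\left(-1,\left(-5\right) 1 \right)} + G\right) c = \left(2 \left(-1\right) + 118\right) \left(-27\right) = \left(-2 + 118\right) \left(-27\right) = 116 \left(-27\right) = -3132$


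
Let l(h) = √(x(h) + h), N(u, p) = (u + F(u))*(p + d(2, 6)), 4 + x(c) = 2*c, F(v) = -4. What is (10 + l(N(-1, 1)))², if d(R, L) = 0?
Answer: (10 + I*√19)² ≈ 81.0 + 87.178*I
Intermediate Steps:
x(c) = -4 + 2*c
N(u, p) = p*(-4 + u) (N(u, p) = (u - 4)*(p + 0) = (-4 + u)*p = p*(-4 + u))
l(h) = √(-4 + 3*h) (l(h) = √((-4 + 2*h) + h) = √(-4 + 3*h))
(10 + l(N(-1, 1)))² = (10 + √(-4 + 3*(1*(-4 - 1))))² = (10 + √(-4 + 3*(1*(-5))))² = (10 + √(-4 + 3*(-5)))² = (10 + √(-4 - 15))² = (10 + √(-19))² = (10 + I*√19)²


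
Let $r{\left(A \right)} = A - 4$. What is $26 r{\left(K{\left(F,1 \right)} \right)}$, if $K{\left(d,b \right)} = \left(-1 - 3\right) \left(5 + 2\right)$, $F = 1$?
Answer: $-832$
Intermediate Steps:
$K{\left(d,b \right)} = -28$ ($K{\left(d,b \right)} = \left(-4\right) 7 = -28$)
$r{\left(A \right)} = -4 + A$
$26 r{\left(K{\left(F,1 \right)} \right)} = 26 \left(-4 - 28\right) = 26 \left(-32\right) = -832$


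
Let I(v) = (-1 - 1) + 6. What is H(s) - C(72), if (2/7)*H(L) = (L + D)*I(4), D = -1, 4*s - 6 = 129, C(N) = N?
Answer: 773/2 ≈ 386.50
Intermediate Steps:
I(v) = 4 (I(v) = -2 + 6 = 4)
s = 135/4 (s = 3/2 + (¼)*129 = 3/2 + 129/4 = 135/4 ≈ 33.750)
H(L) = -14 + 14*L (H(L) = 7*((L - 1)*4)/2 = 7*((-1 + L)*4)/2 = 7*(-4 + 4*L)/2 = -14 + 14*L)
H(s) - C(72) = (-14 + 14*(135/4)) - 1*72 = (-14 + 945/2) - 72 = 917/2 - 72 = 773/2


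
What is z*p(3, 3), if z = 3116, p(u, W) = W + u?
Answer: 18696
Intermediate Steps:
z*p(3, 3) = 3116*(3 + 3) = 3116*6 = 18696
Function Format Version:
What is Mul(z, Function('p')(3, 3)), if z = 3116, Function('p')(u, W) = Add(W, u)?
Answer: 18696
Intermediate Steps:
Mul(z, Function('p')(3, 3)) = Mul(3116, Add(3, 3)) = Mul(3116, 6) = 18696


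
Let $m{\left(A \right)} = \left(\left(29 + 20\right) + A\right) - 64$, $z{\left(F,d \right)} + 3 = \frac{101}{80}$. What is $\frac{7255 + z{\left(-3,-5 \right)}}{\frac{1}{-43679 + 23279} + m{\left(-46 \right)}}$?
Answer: $- \frac{147966555}{1244401} \approx -118.91$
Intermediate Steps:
$z{\left(F,d \right)} = - \frac{139}{80}$ ($z{\left(F,d \right)} = -3 + \frac{101}{80} = - \frac{139}{80}$)
$m{\left(A \right)} = -15 + A$ ($m{\left(A \right)} = \left(49 + A\right) - 64 = -15 + A$)
$\frac{7255 + z{\left(-3,-5 \right)}}{\frac{1}{-43679 + 23279} + m{\left(-46 \right)}} = \frac{7255 - \frac{139}{80}}{\frac{1}{-43679 + 23279} - 61} = \frac{580261}{80 \left(\frac{1}{-20400} - 61\right)} = \frac{580261}{80 \left(- \frac{1}{20400} - 61\right)} = \frac{580261}{80 \left(- \frac{1244401}{20400}\right)} = \frac{580261}{80} \left(- \frac{20400}{1244401}\right) = - \frac{147966555}{1244401}$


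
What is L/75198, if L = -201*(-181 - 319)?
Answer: 16750/12533 ≈ 1.3365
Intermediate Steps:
L = 100500 (L = -201*(-500) = 100500)
L/75198 = 100500/75198 = 100500*(1/75198) = 16750/12533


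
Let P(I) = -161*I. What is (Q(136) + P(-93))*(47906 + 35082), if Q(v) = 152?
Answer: 1255193500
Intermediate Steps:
(Q(136) + P(-93))*(47906 + 35082) = (152 - 161*(-93))*(47906 + 35082) = (152 + 14973)*82988 = 15125*82988 = 1255193500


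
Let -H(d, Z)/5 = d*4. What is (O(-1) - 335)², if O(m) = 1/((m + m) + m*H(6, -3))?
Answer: 1562541841/13924 ≈ 1.1222e+5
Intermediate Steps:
H(d, Z) = -20*d (H(d, Z) = -5*d*4 = -20*d)
O(m) = -1/(118*m) (O(m) = 1/((m + m) + m*(-20*6)) = 1/(2*m + m*(-120)) = 1/(2*m - 120*m) = 1/(-118*m) = -1/(118*m))
(O(-1) - 335)² = (-1/118/(-1) - 335)² = (-1/118*(-1) - 335)² = (1/118 - 335)² = (-39529/118)² = 1562541841/13924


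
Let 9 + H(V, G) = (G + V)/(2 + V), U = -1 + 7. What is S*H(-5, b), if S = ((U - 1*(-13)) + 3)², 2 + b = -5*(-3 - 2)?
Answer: -7260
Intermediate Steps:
b = 23 (b = -2 - 5*(-3 - 2) = -2 - 5*(-5) = -2 + 25 = 23)
U = 6
H(V, G) = -9 + (G + V)/(2 + V)
S = 484 (S = ((6 - 1*(-13)) + 3)² = ((6 + 13) + 3)² = (19 + 3)² = 22² = 484)
S*H(-5, b) = 484*((-18 + 23 - 8*(-5))/(2 - 5)) = 484*((-18 + 23 + 40)/(-3)) = 484*(-⅓*45) = 484*(-15) = -7260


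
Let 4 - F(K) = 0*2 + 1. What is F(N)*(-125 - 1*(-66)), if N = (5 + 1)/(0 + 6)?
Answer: -177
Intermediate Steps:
N = 1 (N = 6/6 = 6*(⅙) = 1)
F(K) = 3 (F(K) = 4 - (0*2 + 1) = 4 - (0 + 1) = 4 - 1*1 = 4 - 1 = 3)
F(N)*(-125 - 1*(-66)) = 3*(-125 - 1*(-66)) = 3*(-125 + 66) = 3*(-59) = -177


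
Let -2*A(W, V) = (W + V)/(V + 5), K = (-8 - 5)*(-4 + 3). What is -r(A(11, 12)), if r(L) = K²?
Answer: -169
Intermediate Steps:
K = 13 (K = -13*(-1) = 13)
A(W, V) = -(V + W)/(2*(5 + V)) (A(W, V) = -(W + V)/(2*(V + 5)) = -(V + W)/(2*(5 + V)))
r(L) = 169 (r(L) = 13² = 169)
-r(A(11, 12)) = -1*169 = -169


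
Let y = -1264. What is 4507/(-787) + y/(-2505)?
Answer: -10295267/1971435 ≈ -5.2222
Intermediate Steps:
4507/(-787) + y/(-2505) = 4507/(-787) - 1264/(-2505) = 4507*(-1/787) - 1264*(-1/2505) = -4507/787 + 1264/2505 = -10295267/1971435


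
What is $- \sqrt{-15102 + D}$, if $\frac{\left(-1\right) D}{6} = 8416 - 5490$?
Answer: $- i \sqrt{32658} \approx - 180.72 i$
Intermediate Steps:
$D = -17556$ ($D = - 6 \left(8416 - 5490\right) = \left(-6\right) 2926 = -17556$)
$- \sqrt{-15102 + D} = - \sqrt{-15102 - 17556} = - \sqrt{-32658} = - i \sqrt{32658}$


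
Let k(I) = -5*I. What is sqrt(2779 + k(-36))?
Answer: sqrt(2959) ≈ 54.397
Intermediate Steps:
sqrt(2779 + k(-36)) = sqrt(2779 - 5*(-36)) = sqrt(2779 + 180) = sqrt(2959)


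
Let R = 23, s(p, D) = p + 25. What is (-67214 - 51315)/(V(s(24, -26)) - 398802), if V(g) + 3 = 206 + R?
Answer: 118529/398576 ≈ 0.29738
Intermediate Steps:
s(p, D) = 25 + p
V(g) = 226 (V(g) = -3 + (206 + 23) = -3 + 229 = 226)
(-67214 - 51315)/(V(s(24, -26)) - 398802) = (-67214 - 51315)/(226 - 398802) = -118529/(-398576) = -118529*(-1/398576) = 118529/398576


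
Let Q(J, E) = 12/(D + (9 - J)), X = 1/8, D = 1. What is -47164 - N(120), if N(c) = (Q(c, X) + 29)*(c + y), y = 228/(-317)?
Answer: -882387608/17435 ≈ -50610.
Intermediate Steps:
X = ⅛ ≈ 0.12500
Q(J, E) = 12/(10 - J) (Q(J, E) = 12/(1 + (9 - J)) = 12/(10 - J))
y = -228/317 (y = 228*(-1/317) = -228/317 ≈ -0.71924)
N(c) = (29 + 12/(10 - c))*(-228/317 + c) (N(c) = (12/(10 - c) + 29)*(c - 228/317) = (29 + 12/(10 - c))*(-228/317 + c))
-47164 - N(120) = -47164 - (68856 - 102346*120 + 9193*120²)/(317*(-10 + 120)) = -47164 - (68856 - 12281520 + 9193*14400)/(317*110) = -47164 - (68856 - 12281520 + 132379200)/(317*110) = -47164 - 120166536/(317*110) = -47164 - 1*60083268/17435 = -47164 - 60083268/17435 = -882387608/17435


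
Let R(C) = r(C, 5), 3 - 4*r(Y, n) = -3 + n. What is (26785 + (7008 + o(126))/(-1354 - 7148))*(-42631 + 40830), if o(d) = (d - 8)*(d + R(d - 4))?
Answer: -820190400529/17004 ≈ -4.8235e+7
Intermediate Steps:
r(Y, n) = 3/2 - n/4 (r(Y, n) = 3/4 - (-3 + n)/4 = 3/4 + (3/4 - n/4) = 3/2 - n/4)
R(C) = 1/4 (R(C) = 3/2 - 1/4*5 = 3/2 - 5/4 = 1/4)
o(d) = (-8 + d)*(1/4 + d) (o(d) = (d - 8)*(d + 1/4) = (-8 + d)*(1/4 + d))
(26785 + (7008 + o(126))/(-1354 - 7148))*(-42631 + 40830) = (26785 + (7008 + (-2 + 126**2 - 31/4*126))/(-1354 - 7148))*(-42631 + 40830) = (26785 + (7008 + (-2 + 15876 - 1953/2))/(-8502))*(-1801) = (26785 + (7008 + 29795/2)*(-1/8502))*(-1801) = (26785 + (43811/2)*(-1/8502))*(-1801) = (26785 - 43811/17004)*(-1801) = (455408329/17004)*(-1801) = -820190400529/17004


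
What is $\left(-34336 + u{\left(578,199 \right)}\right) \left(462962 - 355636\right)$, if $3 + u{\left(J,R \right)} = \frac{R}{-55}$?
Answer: $- \frac{202722071144}{55} \approx -3.6859 \cdot 10^{9}$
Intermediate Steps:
$u{\left(J,R \right)} = -3 - \frac{R}{55}$ ($u{\left(J,R \right)} = -3 + \frac{R}{-55} = -3 + R \left(- \frac{1}{55}\right) = -3 - \frac{R}{55}$)
$\left(-34336 + u{\left(578,199 \right)}\right) \left(462962 - 355636\right) = \left(-34336 - \frac{364}{55}\right) \left(462962 - 355636\right) = \left(-34336 - \frac{364}{55}\right) 107326 = \left(- \frac{1888844}{55}\right) 107326 = - \frac{202722071144}{55}$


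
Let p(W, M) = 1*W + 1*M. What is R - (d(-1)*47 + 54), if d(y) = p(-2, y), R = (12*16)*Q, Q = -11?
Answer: -2025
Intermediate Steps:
p(W, M) = M + W (p(W, M) = W + M = M + W)
R = -2112 (R = (12*16)*(-11) = 192*(-11) = -2112)
d(y) = -2 + y (d(y) = y - 2 = -2 + y)
R - (d(-1)*47 + 54) = -2112 - ((-2 - 1)*47 + 54) = -2112 - (-3*47 + 54) = -2112 - (-141 + 54) = -2112 - 1*(-87) = -2112 + 87 = -2025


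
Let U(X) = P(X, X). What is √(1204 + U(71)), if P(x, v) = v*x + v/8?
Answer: 3*√11118/4 ≈ 79.081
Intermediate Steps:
P(x, v) = v/8 + v*x (P(x, v) = v*x + v*(⅛) = v*x + v/8 = v/8 + v*x)
U(X) = X*(⅛ + X)
√(1204 + U(71)) = √(1204 + 71*(⅛ + 71)) = √(1204 + 71*(569/8)) = √(1204 + 40399/8) = √(50031/8) = 3*√11118/4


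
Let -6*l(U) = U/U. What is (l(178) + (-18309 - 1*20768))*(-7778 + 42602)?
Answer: -1360823252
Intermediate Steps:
l(U) = -⅙ (l(U) = -U/(6*U) = -⅙*1 = -⅙)
(l(178) + (-18309 - 1*20768))*(-7778 + 42602) = (-⅙ + (-18309 - 1*20768))*(-7778 + 42602) = (-⅙ + (-18309 - 20768))*34824 = (-⅙ - 39077)*34824 = -234463/6*34824 = -1360823252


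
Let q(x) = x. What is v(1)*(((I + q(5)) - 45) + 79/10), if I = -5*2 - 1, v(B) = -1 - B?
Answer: 431/5 ≈ 86.200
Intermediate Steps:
I = -11 (I = -10 - 1 = -11)
v(1)*(((I + q(5)) - 45) + 79/10) = (-1 - 1*1)*(((-11 + 5) - 45) + 79/10) = (-1 - 1)*((-6 - 45) + 79*(1/10)) = -2*(-51 + 79/10) = -2*(-431/10) = 431/5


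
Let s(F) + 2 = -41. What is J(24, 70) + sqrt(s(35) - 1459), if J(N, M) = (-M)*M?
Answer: -4900 + I*sqrt(1502) ≈ -4900.0 + 38.756*I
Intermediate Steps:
s(F) = -43 (s(F) = -2 - 41 = -43)
J(N, M) = -M**2
J(24, 70) + sqrt(s(35) - 1459) = -1*70**2 + sqrt(-43 - 1459) = -1*4900 + sqrt(-1502) = -4900 + I*sqrt(1502)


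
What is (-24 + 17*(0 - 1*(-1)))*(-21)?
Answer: 147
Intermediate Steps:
(-24 + 17*(0 - 1*(-1)))*(-21) = (-24 + 17*(0 + 1))*(-21) = (-24 + 17*1)*(-21) = (-24 + 17)*(-21) = -7*(-21) = 147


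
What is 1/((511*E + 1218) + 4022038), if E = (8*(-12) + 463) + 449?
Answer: 1/4440232 ≈ 2.2521e-7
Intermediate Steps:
E = 816 (E = (-96 + 463) + 449 = 367 + 449 = 816)
1/((511*E + 1218) + 4022038) = 1/((511*816 + 1218) + 4022038) = 1/((416976 + 1218) + 4022038) = 1/(418194 + 4022038) = 1/4440232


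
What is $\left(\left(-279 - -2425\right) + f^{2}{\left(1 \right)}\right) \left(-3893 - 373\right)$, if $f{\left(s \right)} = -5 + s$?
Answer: $-9223092$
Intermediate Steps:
$\left(\left(-279 - -2425\right) + f^{2}{\left(1 \right)}\right) \left(-3893 - 373\right) = \left(\left(-279 - -2425\right) + \left(-5 + 1\right)^{2}\right) \left(-3893 - 373\right) = \left(\left(-279 + 2425\right) + \left(-4\right)^{2}\right) \left(-4266\right) = \left(2146 + 16\right) \left(-4266\right) = 2162 \left(-4266\right) = -9223092$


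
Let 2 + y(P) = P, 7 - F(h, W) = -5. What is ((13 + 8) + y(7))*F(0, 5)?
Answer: 312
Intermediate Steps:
F(h, W) = 12 (F(h, W) = 7 - 1*(-5) = 7 + 5 = 12)
y(P) = -2 + P
((13 + 8) + y(7))*F(0, 5) = ((13 + 8) + (-2 + 7))*12 = (21 + 5)*12 = 26*12 = 312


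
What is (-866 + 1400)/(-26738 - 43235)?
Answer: -534/69973 ≈ -0.0076315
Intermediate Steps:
(-866 + 1400)/(-26738 - 43235) = 534/(-69973) = 534*(-1/69973) = -534/69973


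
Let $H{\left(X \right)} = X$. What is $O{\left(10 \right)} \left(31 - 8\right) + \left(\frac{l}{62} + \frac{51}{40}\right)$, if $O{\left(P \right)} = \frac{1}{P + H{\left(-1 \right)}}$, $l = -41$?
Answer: $\frac{35369}{11160} \approx 3.1693$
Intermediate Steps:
$O{\left(P \right)} = \frac{1}{-1 + P}$ ($O{\left(P \right)} = \frac{1}{P - 1} = \frac{1}{-1 + P}$)
$O{\left(10 \right)} \left(31 - 8\right) + \left(\frac{l}{62} + \frac{51}{40}\right) = \frac{31 - 8}{-1 + 10} + \left(- \frac{41}{62} + \frac{51}{40}\right) = \frac{31 - 8}{9} + \left(\left(-41\right) \frac{1}{62} + 51 \cdot \frac{1}{40}\right) = \frac{1}{9} \cdot 23 + \left(- \frac{41}{62} + \frac{51}{40}\right) = \frac{23}{9} + \frac{761}{1240} = \frac{35369}{11160}$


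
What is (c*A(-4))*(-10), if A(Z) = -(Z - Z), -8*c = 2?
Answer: 0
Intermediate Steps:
c = -1/4 (c = -1/8*2 = -1/4 ≈ -0.25000)
A(Z) = 0 (A(Z) = -1*0 = 0)
(c*A(-4))*(-10) = -1/4*0*(-10) = 0*(-10) = 0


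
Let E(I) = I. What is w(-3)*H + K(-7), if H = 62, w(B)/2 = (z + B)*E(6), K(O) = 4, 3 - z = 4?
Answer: -2972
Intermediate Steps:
z = -1 (z = 3 - 1*4 = 3 - 4 = -1)
w(B) = -12 + 12*B (w(B) = 2*((-1 + B)*6) = 2*(-6 + 6*B) = -12 + 12*B)
w(-3)*H + K(-7) = (-12 + 12*(-3))*62 + 4 = (-12 - 36)*62 + 4 = -48*62 + 4 = -2976 + 4 = -2972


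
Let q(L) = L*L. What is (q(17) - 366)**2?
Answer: 5929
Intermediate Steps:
q(L) = L**2
(q(17) - 366)**2 = (17**2 - 366)**2 = (289 - 366)**2 = (-77)**2 = 5929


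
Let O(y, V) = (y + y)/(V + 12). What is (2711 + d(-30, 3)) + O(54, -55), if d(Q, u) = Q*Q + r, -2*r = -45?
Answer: 312265/86 ≈ 3631.0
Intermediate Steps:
r = 45/2 (r = -½*(-45) = 45/2 ≈ 22.500)
d(Q, u) = 45/2 + Q² (d(Q, u) = Q*Q + 45/2 = Q² + 45/2 = 45/2 + Q²)
O(y, V) = 2*y/(12 + V) (O(y, V) = (2*y)/(12 + V) = 2*y/(12 + V))
(2711 + d(-30, 3)) + O(54, -55) = (2711 + (45/2 + (-30)²)) + 2*54/(12 - 55) = (2711 + (45/2 + 900)) + 2*54/(-43) = (2711 + 1845/2) + 2*54*(-1/43) = 7267/2 - 108/43 = 312265/86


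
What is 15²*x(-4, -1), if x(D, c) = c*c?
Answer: 225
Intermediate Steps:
x(D, c) = c²
15²*x(-4, -1) = 15²*(-1)² = 225*1 = 225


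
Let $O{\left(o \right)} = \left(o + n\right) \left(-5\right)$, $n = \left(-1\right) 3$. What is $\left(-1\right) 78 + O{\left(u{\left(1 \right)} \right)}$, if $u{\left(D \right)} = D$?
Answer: $-68$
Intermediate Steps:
$n = -3$
$O{\left(o \right)} = 15 - 5 o$ ($O{\left(o \right)} = \left(o - 3\right) \left(-5\right) = \left(-3 + o\right) \left(-5\right) = 15 - 5 o$)
$\left(-1\right) 78 + O{\left(u{\left(1 \right)} \right)} = \left(-1\right) 78 + \left(15 - 5\right) = -78 + \left(15 - 5\right) = -78 + 10 = -68$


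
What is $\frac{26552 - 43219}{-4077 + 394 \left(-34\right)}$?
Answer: $\frac{16667}{17473} \approx 0.95387$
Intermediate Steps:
$\frac{26552 - 43219}{-4077 + 394 \left(-34\right)} = - \frac{16667}{-4077 - 13396} = - \frac{16667}{-17473} = \left(-16667\right) \left(- \frac{1}{17473}\right) = \frac{16667}{17473}$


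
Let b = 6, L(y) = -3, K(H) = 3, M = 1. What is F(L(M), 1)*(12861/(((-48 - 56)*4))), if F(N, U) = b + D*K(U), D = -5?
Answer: 115749/416 ≈ 278.24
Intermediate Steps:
F(N, U) = -9 (F(N, U) = 6 - 5*3 = 6 - 15 = -9)
F(L(M), 1)*(12861/(((-48 - 56)*4))) = -115749/((-48 - 56)*4) = -115749/((-104*4)) = -115749/(-416) = -115749*(-1)/416 = -9*(-12861/416) = 115749/416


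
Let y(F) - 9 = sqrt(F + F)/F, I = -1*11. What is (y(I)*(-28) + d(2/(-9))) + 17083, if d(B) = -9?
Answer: 16822 + 28*I*sqrt(22)/11 ≈ 16822.0 + 11.939*I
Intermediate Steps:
I = -11
y(F) = 9 + sqrt(2)/sqrt(F) (y(F) = 9 + sqrt(F + F)/F = 9 + sqrt(2*F)/F = 9 + (sqrt(2)*sqrt(F))/F = 9 + sqrt(2)/sqrt(F))
(y(I)*(-28) + d(2/(-9))) + 17083 = ((9 + sqrt(2)/sqrt(-11))*(-28) - 9) + 17083 = ((9 + sqrt(2)*(-I*sqrt(11)/11))*(-28) - 9) + 17083 = ((9 - I*sqrt(22)/11)*(-28) - 9) + 17083 = ((-252 + 28*I*sqrt(22)/11) - 9) + 17083 = (-261 + 28*I*sqrt(22)/11) + 17083 = 16822 + 28*I*sqrt(22)/11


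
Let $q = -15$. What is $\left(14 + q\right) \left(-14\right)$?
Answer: $14$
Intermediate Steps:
$\left(14 + q\right) \left(-14\right) = \left(14 - 15\right) \left(-14\right) = \left(-1\right) \left(-14\right) = 14$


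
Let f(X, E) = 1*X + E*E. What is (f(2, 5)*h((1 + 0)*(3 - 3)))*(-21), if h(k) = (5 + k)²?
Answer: -14175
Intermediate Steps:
f(X, E) = X + E²
(f(2, 5)*h((1 + 0)*(3 - 3)))*(-21) = ((2 + 5²)*(5 + (1 + 0)*(3 - 3))²)*(-21) = ((2 + 25)*(5 + 1*0)²)*(-21) = (27*(5 + 0)²)*(-21) = (27*5²)*(-21) = (27*25)*(-21) = 675*(-21) = -14175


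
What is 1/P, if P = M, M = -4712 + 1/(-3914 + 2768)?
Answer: -1146/5399953 ≈ -0.00021222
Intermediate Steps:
M = -5399953/1146 (M = -4712 + 1/(-1146) = -4712 - 1/1146 = -5399953/1146 ≈ -4712.0)
P = -5399953/1146 ≈ -4712.0
1/P = 1/(-5399953/1146) = -1146/5399953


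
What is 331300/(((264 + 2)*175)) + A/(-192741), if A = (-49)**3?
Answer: 1386633085/179441871 ≈ 7.7275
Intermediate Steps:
A = -117649
331300/(((264 + 2)*175)) + A/(-192741) = 331300/(((264 + 2)*175)) - 117649/(-192741) = 331300/((266*175)) - 117649*(-1/192741) = 331300/46550 + 117649/192741 = 331300*(1/46550) + 117649/192741 = 6626/931 + 117649/192741 = 1386633085/179441871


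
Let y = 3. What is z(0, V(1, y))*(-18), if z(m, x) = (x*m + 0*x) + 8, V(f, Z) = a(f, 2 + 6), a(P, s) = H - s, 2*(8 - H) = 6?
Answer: -144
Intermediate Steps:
H = 5 (H = 8 - 1/2*6 = 8 - 3 = 5)
a(P, s) = 5 - s
V(f, Z) = -3 (V(f, Z) = 5 - (2 + 6) = 5 - 1*8 = 5 - 8 = -3)
z(m, x) = 8 + m*x (z(m, x) = (m*x + 0) + 8 = m*x + 8 = 8 + m*x)
z(0, V(1, y))*(-18) = (8 + 0*(-3))*(-18) = (8 + 0)*(-18) = 8*(-18) = -144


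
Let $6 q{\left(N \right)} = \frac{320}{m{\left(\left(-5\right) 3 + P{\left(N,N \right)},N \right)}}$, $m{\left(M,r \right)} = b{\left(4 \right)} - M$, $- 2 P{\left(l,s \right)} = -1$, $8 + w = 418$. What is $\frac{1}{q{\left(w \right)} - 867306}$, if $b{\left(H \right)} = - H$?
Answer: $- \frac{63}{54639958} \approx -1.153 \cdot 10^{-6}$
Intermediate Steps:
$w = 410$ ($w = -8 + 418 = 410$)
$P{\left(l,s \right)} = \frac{1}{2}$ ($P{\left(l,s \right)} = \left(- \frac{1}{2}\right) \left(-1\right) = \frac{1}{2}$)
$m{\left(M,r \right)} = -4 - M$ ($m{\left(M,r \right)} = \left(-1\right) 4 - M = -4 - M$)
$q{\left(N \right)} = \frac{320}{63}$ ($q{\left(N \right)} = \frac{320 \frac{1}{-4 - \left(\left(-5\right) 3 + \frac{1}{2}\right)}}{6} = \frac{320 \frac{1}{-4 - \left(-15 + \frac{1}{2}\right)}}{6} = \frac{320 \frac{1}{-4 - - \frac{29}{2}}}{6} = \frac{320 \frac{1}{-4 + \frac{29}{2}}}{6} = \frac{320 \frac{1}{\frac{21}{2}}}{6} = \frac{320 \cdot \frac{2}{21}}{6} = \frac{1}{6} \cdot \frac{640}{21} = \frac{320}{63}$)
$\frac{1}{q{\left(w \right)} - 867306} = \frac{1}{\frac{320}{63} - 867306} = \frac{1}{- \frac{54639958}{63}} = - \frac{63}{54639958}$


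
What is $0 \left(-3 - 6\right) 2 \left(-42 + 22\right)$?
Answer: $0$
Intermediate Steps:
$0 \left(-3 - 6\right) 2 \left(-42 + 22\right) = 0 \left(\left(-9\right) 2\right) \left(-20\right) = 0 \left(-18\right) \left(-20\right) = 0 \left(-20\right) = 0$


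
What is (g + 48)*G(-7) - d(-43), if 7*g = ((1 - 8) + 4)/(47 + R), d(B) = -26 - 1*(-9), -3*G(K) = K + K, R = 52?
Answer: 23857/99 ≈ 240.98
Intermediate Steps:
G(K) = -2*K/3 (G(K) = -(K + K)/3 = -2*K/3)
d(B) = -17 (d(B) = -26 + 9 = -17)
g = -1/231 (g = (((1 - 8) + 4)/(47 + 52))/7 = ((-7 + 4)/99)/7 = (-3*1/99)/7 = (⅐)*(-1/33) = -1/231 ≈ -0.0043290)
(g + 48)*G(-7) - d(-43) = (-1/231 + 48)*(-⅔*(-7)) - 1*(-17) = (11087/231)*(14/3) + 17 = 22174/99 + 17 = 23857/99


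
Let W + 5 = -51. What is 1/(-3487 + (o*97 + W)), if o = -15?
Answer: -1/4998 ≈ -0.00020008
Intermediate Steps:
W = -56 (W = -5 - 51 = -56)
1/(-3487 + (o*97 + W)) = 1/(-3487 + (-15*97 - 56)) = 1/(-3487 + (-1455 - 56)) = 1/(-3487 - 1511) = 1/(-4998) = -1/4998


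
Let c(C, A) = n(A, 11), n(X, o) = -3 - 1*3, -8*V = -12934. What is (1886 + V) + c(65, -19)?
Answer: 13987/4 ≈ 3496.8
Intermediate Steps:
V = 6467/4 (V = -⅛*(-12934) = 6467/4 ≈ 1616.8)
n(X, o) = -6 (n(X, o) = -3 - 3 = -6)
c(C, A) = -6
(1886 + V) + c(65, -19) = (1886 + 6467/4) - 6 = 14011/4 - 6 = 13987/4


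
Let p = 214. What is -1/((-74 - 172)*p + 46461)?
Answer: 1/6183 ≈ 0.00016173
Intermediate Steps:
-1/((-74 - 172)*p + 46461) = -1/((-74 - 172)*214 + 46461) = -1/(-246*214 + 46461) = -1/(-52644 + 46461) = -1/(-6183) = -1*(-1/6183) = 1/6183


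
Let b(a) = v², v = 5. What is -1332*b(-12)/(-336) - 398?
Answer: -8369/28 ≈ -298.89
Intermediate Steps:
b(a) = 25 (b(a) = 5² = 25)
-1332*b(-12)/(-336) - 398 = -33300/(-336) - 398 = -33300*(-1)/336 - 398 = -1332*(-25/336) - 398 = 2775/28 - 398 = -8369/28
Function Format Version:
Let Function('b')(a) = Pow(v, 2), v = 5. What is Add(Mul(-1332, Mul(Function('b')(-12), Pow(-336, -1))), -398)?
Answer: Rational(-8369, 28) ≈ -298.89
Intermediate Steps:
Function('b')(a) = 25 (Function('b')(a) = Pow(5, 2) = 25)
Add(Mul(-1332, Mul(Function('b')(-12), Pow(-336, -1))), -398) = Add(Mul(-1332, Mul(25, Pow(-336, -1))), -398) = Add(Mul(-1332, Mul(25, Rational(-1, 336))), -398) = Add(Mul(-1332, Rational(-25, 336)), -398) = Add(Rational(2775, 28), -398) = Rational(-8369, 28)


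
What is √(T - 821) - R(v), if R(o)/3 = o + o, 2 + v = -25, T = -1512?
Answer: 162 + I*√2333 ≈ 162.0 + 48.301*I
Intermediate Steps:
v = -27 (v = -2 - 25 = -27)
R(o) = 6*o (R(o) = 3*(o + o) = 3*(2*o) = 6*o)
√(T - 821) - R(v) = √(-1512 - 821) - 6*(-27) = √(-2333) - 1*(-162) = I*√2333 + 162 = 162 + I*√2333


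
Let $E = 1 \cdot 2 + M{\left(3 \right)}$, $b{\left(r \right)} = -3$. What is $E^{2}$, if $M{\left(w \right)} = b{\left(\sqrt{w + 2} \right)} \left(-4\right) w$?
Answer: $1444$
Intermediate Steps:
$M{\left(w \right)} = 12 w$ ($M{\left(w \right)} = \left(-3\right) \left(-4\right) w = 12 w$)
$E = 38$ ($E = 1 \cdot 2 + 12 \cdot 3 = 2 + 36 = 38$)
$E^{2} = 38^{2} = 1444$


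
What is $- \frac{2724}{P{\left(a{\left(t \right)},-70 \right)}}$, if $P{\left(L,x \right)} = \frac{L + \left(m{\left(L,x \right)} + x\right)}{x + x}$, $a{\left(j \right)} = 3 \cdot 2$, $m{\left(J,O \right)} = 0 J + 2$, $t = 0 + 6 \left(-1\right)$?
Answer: $- \frac{190680}{31} \approx -6151.0$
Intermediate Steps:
$t = -6$ ($t = 0 - 6 = -6$)
$m{\left(J,O \right)} = 2$ ($m{\left(J,O \right)} = 0 + 2 = 2$)
$a{\left(j \right)} = 6$
$P{\left(L,x \right)} = \frac{2 + L + x}{2 x}$ ($P{\left(L,x \right)} = \frac{L + \left(2 + x\right)}{x + x} = \frac{2 + L + x}{2 x}$)
$- \frac{2724}{P{\left(a{\left(t \right)},-70 \right)}} = - \frac{2724}{\frac{1}{2} \frac{1}{-70} \left(2 + 6 - 70\right)} = - \frac{2724}{\frac{1}{2} \left(- \frac{1}{70}\right) \left(-62\right)} = - \frac{2724}{\frac{31}{70}} = \left(-2724\right) \frac{70}{31} = - \frac{190680}{31}$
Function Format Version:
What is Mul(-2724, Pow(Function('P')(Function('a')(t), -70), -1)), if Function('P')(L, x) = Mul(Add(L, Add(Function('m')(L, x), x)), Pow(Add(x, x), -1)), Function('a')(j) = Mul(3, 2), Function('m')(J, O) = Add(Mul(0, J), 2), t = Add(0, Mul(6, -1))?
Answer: Rational(-190680, 31) ≈ -6151.0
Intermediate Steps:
t = -6 (t = Add(0, -6) = -6)
Function('m')(J, O) = 2 (Function('m')(J, O) = Add(0, 2) = 2)
Function('a')(j) = 6
Function('P')(L, x) = Mul(Rational(1, 2), Pow(x, -1), Add(2, L, x)) (Function('P')(L, x) = Mul(Add(L, Add(2, x)), Pow(Add(x, x), -1)) = Mul(Add(2, L, x), Pow(Mul(2, x), -1)) = Mul(Add(2, L, x), Mul(Rational(1, 2), Pow(x, -1))) = Mul(Rational(1, 2), Pow(x, -1), Add(2, L, x)))
Mul(-2724, Pow(Function('P')(Function('a')(t), -70), -1)) = Mul(-2724, Pow(Mul(Rational(1, 2), Pow(-70, -1), Add(2, 6, -70)), -1)) = Mul(-2724, Pow(Mul(Rational(1, 2), Rational(-1, 70), -62), -1)) = Mul(-2724, Pow(Rational(31, 70), -1)) = Mul(-2724, Rational(70, 31)) = Rational(-190680, 31)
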